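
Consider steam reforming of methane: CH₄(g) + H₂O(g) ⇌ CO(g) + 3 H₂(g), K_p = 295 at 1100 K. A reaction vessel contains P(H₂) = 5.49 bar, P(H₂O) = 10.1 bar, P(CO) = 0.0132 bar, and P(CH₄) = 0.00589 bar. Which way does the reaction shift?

forward (toward products)

Q_p = P(CO)·P(H₂)³ / (P(CH₄)·P(H₂O)) = (0.0132)·(5.49)³ / ((0.00589)·(10.1)) = 36.7
Q_p = 36.7 < K_p = 295, so the forward reaction proceeds.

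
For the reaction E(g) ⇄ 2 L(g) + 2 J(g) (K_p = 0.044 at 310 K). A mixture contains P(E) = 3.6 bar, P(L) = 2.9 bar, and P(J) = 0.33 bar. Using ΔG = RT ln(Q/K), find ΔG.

Q_p = P(L)²·P(J)² / P(E) = (2.9)²·(0.33)² / (3.6) = 0.254
ΔG = RT ln(Q_p/K_p) = (8.314 J mol⁻¹ K⁻¹)(310 K) × ln(0.254/0.044)
   = (2.577 kJ/mol)(1.753) = 4.52 kJ/mol
ΔG > 0, so the forward reaction is non-spontaneous (proceeds in reverse).

ΔG = 4.52 kJ/mol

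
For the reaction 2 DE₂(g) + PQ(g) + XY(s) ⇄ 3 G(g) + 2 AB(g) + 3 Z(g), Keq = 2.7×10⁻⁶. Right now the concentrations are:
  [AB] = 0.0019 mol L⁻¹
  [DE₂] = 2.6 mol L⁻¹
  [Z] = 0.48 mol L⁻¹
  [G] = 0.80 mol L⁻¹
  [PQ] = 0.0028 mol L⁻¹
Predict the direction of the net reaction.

toward reactants

(XY is a pure solid — omitted from Q.)
Q = [G]³·[AB]²·[Z]³ / ([DE₂]²·[PQ]) = (0.80)³·(0.0019)²·(0.48)³ / ((2.6)²·(0.0028)) = 1.1×10⁻⁵
Q = 1.1×10⁻⁵ > Keq = 2.7×10⁻⁶, so the reverse reaction proceeds.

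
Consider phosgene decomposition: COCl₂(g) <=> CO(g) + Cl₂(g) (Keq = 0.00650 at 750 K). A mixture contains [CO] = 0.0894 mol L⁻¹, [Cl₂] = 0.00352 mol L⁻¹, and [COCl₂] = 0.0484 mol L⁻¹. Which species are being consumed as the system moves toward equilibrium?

none (at equilibrium)

Q = [CO]·[Cl₂] / [COCl₂] = (0.0894)·(0.00352) / (0.0484) = 0.00650
Q = 0.00650 = Keq; the system is at equilibrium.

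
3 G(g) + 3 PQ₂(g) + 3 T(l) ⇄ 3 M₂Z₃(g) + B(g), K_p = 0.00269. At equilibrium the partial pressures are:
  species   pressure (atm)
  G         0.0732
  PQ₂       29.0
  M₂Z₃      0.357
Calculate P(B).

P(B) = 0.566 atm

(T is a pure liquid — omitted from K_p.)
At equilibrium, K_p = P(M₂Z₃)³·P(B) / (P(G)³·P(PQ₂)³) = 0.00269.
(0.357)³·(P(B)) / ((0.0732)³·(29.0)³) = 0.00269
P(B) = 0.566 atm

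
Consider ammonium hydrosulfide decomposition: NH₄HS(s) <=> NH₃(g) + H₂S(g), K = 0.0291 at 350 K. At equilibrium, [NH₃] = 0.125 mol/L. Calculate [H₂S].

[H₂S] = 0.233 mol/L

(NH₄HS is a pure solid — omitted from K.)
At equilibrium, K = [NH₃]·[H₂S] = 0.0291.
(0.125)·([H₂S]) = 0.0291
[H₂S] = 0.233 mol/L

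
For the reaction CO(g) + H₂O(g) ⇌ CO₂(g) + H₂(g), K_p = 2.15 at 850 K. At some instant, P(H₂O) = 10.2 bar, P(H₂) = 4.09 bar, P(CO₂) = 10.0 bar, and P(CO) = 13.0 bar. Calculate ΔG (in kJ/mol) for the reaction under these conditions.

Q_p = P(CO₂)·P(H₂) / (P(CO)·P(H₂O)) = (10.0)·(4.09) / ((13.0)·(10.2)) = 0.308
ΔG = RT ln(Q_p/K_p) = (8.314 J mol⁻¹ K⁻¹)(850 K) × ln(0.308/2.15)
   = (7.067 kJ/mol)(-1.943) = -13.7 kJ/mol
ΔG < 0, so the forward reaction is spontaneous (proceeds forward).

ΔG = -13.7 kJ/mol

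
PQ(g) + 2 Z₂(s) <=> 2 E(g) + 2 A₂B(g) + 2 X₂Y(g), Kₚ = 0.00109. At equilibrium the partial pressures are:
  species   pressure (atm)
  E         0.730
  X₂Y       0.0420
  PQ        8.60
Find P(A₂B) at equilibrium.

P(A₂B) = 3.16 atm

(Z₂ is a pure solid — omitted from Kₚ.)
At equilibrium, Kₚ = P(E)²·P(A₂B)²·P(X₂Y)² / P(PQ) = 0.00109.
(0.730)²·(P(A₂B))²·(0.0420)² / (8.60) = 0.00109
P(A₂B)² = 9.97 ⇒ P(A₂B) = 3.16 atm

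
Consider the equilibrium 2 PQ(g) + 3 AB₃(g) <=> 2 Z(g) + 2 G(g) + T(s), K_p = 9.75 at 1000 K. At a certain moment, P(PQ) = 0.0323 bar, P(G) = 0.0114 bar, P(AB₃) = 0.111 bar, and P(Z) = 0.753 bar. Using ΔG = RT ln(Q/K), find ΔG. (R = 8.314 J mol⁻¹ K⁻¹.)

(T is a pure solid — omitted from Q_p.)
Q_p = P(Z)²·P(G)² / (P(PQ)²·P(AB₃)³) = (0.753)²·(0.0114)² / ((0.0323)²·(0.111)³) = 51.6
ΔG = RT ln(Q_p/K_p) = (8.314 J mol⁻¹ K⁻¹)(1000 K) × ln(51.6/9.75)
   = (8.314 kJ/mol)(1.666) = 13.9 kJ/mol
ΔG > 0, so the forward reaction is non-spontaneous (proceeds in reverse).

ΔG = 13.9 kJ/mol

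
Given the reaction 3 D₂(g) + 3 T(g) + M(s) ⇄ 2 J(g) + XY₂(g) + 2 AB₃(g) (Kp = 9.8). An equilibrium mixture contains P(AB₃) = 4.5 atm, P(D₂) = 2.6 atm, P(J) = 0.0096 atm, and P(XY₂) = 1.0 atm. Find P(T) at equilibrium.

P(T) = 0.022 atm

(M is a pure solid — omitted from Kp.)
At equilibrium, Kp = P(J)²·P(XY₂)·P(AB₃)² / (P(D₂)³·P(T)³) = 9.8.
(0.0096)²·(1.0)·(4.5)² / ((2.6)³·(P(T))³) = 9.8
P(T)³ = 1.08×10⁻⁵ ⇒ P(T) = 0.022 atm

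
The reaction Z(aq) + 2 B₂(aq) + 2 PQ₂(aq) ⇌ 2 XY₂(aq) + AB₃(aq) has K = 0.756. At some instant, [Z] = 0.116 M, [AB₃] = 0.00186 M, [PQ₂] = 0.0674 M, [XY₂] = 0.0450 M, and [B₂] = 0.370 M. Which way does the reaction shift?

Q = [XY₂]²·[AB₃] / ([Z]·[B₂]²·[PQ₂]²) = (0.0450)²·(0.00186) / ((0.116)·(0.370)²·(0.0674)²) = 0.0522
Q = 0.0522 < K = 0.756, so the forward reaction proceeds.

in the forward direction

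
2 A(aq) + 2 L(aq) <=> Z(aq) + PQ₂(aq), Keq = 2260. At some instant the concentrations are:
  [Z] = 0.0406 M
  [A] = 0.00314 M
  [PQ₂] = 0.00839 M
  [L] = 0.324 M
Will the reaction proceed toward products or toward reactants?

Q = [Z]·[PQ₂] / ([A]²·[L]²) = (0.0406)·(0.00839) / ((0.00314)²·(0.324)²) = 329
Q = 329 < Keq = 2260, so the forward reaction proceeds.

toward products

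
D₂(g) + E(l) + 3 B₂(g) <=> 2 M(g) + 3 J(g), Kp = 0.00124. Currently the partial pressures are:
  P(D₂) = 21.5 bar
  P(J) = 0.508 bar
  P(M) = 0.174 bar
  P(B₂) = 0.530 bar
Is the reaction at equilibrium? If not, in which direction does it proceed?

(E is a pure liquid — omitted from Qp.)
Qp = P(M)²·P(J)³ / (P(D₂)·P(B₂)³) = (0.174)²·(0.508)³ / ((21.5)·(0.530)³) = 0.00124
Qp = 0.00124 = Kp, so the system is already at equilibrium.

no net change (already at equilibrium)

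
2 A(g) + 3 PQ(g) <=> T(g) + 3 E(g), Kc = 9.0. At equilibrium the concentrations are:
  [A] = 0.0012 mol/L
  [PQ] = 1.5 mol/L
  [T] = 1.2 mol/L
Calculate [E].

[E] = 0.033 mol/L

At equilibrium, Kc = [T]·[E]³ / ([A]²·[PQ]³) = 9.0.
(1.2)·([E])³ / ((0.0012)²·(1.5)³) = 9.0
[E]³ = 3.65×10⁻⁵ ⇒ [E] = 0.033 mol/L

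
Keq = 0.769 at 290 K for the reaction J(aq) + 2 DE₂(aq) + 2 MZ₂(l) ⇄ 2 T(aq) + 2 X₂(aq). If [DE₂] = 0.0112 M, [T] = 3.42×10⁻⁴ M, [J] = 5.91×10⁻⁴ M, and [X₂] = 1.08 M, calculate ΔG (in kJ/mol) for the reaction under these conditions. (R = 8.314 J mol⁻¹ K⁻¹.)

ΔG = 2.10 kJ/mol

(MZ₂ is a pure liquid — omitted from Q.)
Q = [T]²·[X₂]² / ([J]·[DE₂]²) = (3.42×10⁻⁴)²·(1.08)² / ((5.91×10⁻⁴)·(0.0112)²) = 1.84
ΔG = RT ln(Q/Keq) = (8.314 J mol⁻¹ K⁻¹)(290 K) × ln(1.84/0.769)
   = (2.411 kJ/mol)(0.8724) = 2.10 kJ/mol
ΔG > 0, so the forward reaction is non-spontaneous (proceeds in reverse).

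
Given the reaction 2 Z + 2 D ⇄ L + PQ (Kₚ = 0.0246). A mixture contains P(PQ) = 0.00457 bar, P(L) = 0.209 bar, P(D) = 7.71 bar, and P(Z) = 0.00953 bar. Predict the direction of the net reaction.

to the left

Qₚ = P(L)·P(PQ) / (P(Z)²·P(D)²) = (0.209)·(0.00457) / ((0.00953)²·(7.71)²) = 0.177
Qₚ = 0.177 > Kₚ = 0.0246, so the reverse reaction proceeds.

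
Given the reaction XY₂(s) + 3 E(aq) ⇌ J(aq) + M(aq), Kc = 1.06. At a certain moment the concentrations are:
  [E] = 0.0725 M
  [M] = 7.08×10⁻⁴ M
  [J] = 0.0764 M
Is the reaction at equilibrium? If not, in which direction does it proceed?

forward (toward products)

(XY₂ is a pure solid — omitted from Qc.)
Qc = [J]·[M] / [E]³ = (0.0764)·(7.08×10⁻⁴) / (0.0725)³ = 0.142
Qc = 0.142 < Kc = 1.06, so the forward reaction proceeds.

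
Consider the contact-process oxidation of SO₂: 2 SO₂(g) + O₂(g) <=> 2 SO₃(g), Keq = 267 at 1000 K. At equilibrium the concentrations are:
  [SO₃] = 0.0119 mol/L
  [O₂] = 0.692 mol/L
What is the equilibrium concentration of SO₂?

[SO₂] = 8.75×10⁻⁴ mol/L

At equilibrium, Keq = [SO₃]² / ([SO₂]²·[O₂]) = 267.
(0.0119)² / (([SO₂])²·(0.692)) = 267
[SO₂]² = 7.66×10⁻⁷ ⇒ [SO₂] = 8.75×10⁻⁴ mol/L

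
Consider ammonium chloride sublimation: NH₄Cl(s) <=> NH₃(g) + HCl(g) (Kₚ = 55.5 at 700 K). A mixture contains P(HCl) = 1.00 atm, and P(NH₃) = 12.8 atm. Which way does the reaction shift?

to the right

(NH₄Cl is a pure solid — omitted from Qₚ.)
Qₚ = P(NH₃)·P(HCl) = (12.8)·(1.00) = 12.8
Qₚ = 12.8 < Kₚ = 55.5, so the forward reaction proceeds.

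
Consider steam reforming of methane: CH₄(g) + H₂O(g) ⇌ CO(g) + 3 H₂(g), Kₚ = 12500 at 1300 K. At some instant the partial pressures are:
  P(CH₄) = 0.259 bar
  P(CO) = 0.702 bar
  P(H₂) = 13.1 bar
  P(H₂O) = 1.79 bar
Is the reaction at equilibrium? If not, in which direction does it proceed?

forward (toward products)

Qₚ = P(CO)·P(H₂)³ / (P(CH₄)·P(H₂O)) = (0.702)·(13.1)³ / ((0.259)·(1.79)) = 3400
Qₚ = 3400 < Kₚ = 12500, so the forward reaction proceeds.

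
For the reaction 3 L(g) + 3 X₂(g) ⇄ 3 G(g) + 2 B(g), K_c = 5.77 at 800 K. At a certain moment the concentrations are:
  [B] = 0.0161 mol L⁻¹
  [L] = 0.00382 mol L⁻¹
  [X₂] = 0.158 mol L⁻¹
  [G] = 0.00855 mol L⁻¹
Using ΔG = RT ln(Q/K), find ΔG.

Q_c = [G]³·[B]² / ([L]³·[X₂]³) = (0.00855)³·(0.0161)² / ((0.00382)³·(0.158)³) = 0.737
ΔG = RT ln(Q_c/K_c) = (8.314 J mol⁻¹ K⁻¹)(800 K) × ln(0.737/5.77)
   = (6.651 kJ/mol)(-2.058) = -13.7 kJ/mol
ΔG < 0, so the forward reaction is spontaneous (proceeds forward).

ΔG = -13.7 kJ/mol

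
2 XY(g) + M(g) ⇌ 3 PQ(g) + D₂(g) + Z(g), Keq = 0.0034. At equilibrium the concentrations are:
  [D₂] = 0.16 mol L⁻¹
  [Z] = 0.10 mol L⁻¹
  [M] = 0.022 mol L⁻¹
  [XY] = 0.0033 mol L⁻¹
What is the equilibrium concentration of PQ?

At equilibrium, Keq = [PQ]³·[D₂]·[Z] / ([XY]²·[M]) = 0.0034.
([PQ])³·(0.16)·(0.10) / ((0.0033)²·(0.022)) = 0.0034
[PQ]³ = 5.09×10⁻⁸ ⇒ [PQ] = 0.0037 mol L⁻¹

[PQ] = 0.0037 mol L⁻¹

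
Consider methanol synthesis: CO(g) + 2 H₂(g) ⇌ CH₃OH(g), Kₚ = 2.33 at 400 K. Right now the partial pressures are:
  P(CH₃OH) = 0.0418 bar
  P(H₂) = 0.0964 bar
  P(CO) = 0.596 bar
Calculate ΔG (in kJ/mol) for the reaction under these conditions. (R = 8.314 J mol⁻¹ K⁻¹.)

Qₚ = P(CH₃OH) / (P(CO)·P(H₂)²) = (0.0418) / ((0.596)·(0.0964)²) = 7.55
ΔG = RT ln(Qₚ/Kₚ) = (8.314 J mol⁻¹ K⁻¹)(400 K) × ln(7.55/2.33)
   = (3.326 kJ/mol)(1.176) = 3.91 kJ/mol
ΔG > 0, so the forward reaction is non-spontaneous (proceeds in reverse).

ΔG = 3.91 kJ/mol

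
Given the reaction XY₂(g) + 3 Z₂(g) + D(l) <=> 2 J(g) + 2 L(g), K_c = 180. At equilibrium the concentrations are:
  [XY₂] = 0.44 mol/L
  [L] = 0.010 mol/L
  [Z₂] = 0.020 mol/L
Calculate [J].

[J] = 2.5 mol/L

(D is a pure liquid — omitted from K_c.)
At equilibrium, K_c = [J]²·[L]² / ([XY₂]·[Z₂]³) = 180.
([J])²·(0.010)² / ((0.44)·(0.020)³) = 180
[J]² = 6.34 ⇒ [J] = 2.5 mol/L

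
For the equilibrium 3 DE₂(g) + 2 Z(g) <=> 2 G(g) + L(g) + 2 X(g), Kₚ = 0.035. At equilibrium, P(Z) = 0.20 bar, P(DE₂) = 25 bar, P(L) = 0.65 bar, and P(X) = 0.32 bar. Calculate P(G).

At equilibrium, Kₚ = P(G)²·P(L)·P(X)² / (P(DE₂)³·P(Z)²) = 0.035.
(P(G))²·(0.65)·(0.32)² / ((25)³·(0.20)²) = 0.035
P(G)² = 329 ⇒ P(G) = 18 bar

P(G) = 18 bar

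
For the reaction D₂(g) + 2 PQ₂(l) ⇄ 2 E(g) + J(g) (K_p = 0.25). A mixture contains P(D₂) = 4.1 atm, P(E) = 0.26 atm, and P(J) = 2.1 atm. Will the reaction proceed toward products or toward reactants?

(PQ₂ is a pure liquid — omitted from Q_p.)
Q_p = P(E)²·P(J) / P(D₂) = (0.26)²·(2.1) / (4.1) = 0.035
Q_p = 0.035 < K_p = 0.25, so the forward reaction proceeds.

forward (toward products)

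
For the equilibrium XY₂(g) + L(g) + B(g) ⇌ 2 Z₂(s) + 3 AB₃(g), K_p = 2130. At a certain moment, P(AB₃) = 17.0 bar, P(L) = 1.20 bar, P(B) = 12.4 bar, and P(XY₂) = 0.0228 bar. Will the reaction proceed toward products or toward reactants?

(Z₂ is a pure solid — omitted from Q_p.)
Q_p = P(AB₃)³ / (P(XY₂)·P(L)·P(B)) = (17.0)³ / ((0.0228)·(1.20)·(12.4)) = 14500
Q_p = 14500 > K_p = 2130, so the reverse reaction proceeds.

to the left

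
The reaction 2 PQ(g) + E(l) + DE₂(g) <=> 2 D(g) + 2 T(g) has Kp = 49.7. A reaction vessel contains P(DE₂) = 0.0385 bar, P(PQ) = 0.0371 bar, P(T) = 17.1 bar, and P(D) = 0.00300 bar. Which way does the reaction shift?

(E is a pure liquid — omitted from Qp.)
Qp = P(D)²·P(T)² / (P(PQ)²·P(DE₂)) = (0.00300)²·(17.1)² / ((0.0371)²·(0.0385)) = 49.7
Qp = 49.7 = Kp, so the system is already at equilibrium.

at equilibrium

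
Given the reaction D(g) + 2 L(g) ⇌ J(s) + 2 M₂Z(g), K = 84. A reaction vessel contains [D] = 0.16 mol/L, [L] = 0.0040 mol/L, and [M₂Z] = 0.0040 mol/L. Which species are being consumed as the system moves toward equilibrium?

(J is a pure solid — omitted from Q.)
Q = [M₂Z]² / ([D]·[L]²) = (0.0040)² / ((0.16)·(0.0040)²) = 6.2
Q = 6.2 < K = 84: net forward reaction.

D, L (reactants)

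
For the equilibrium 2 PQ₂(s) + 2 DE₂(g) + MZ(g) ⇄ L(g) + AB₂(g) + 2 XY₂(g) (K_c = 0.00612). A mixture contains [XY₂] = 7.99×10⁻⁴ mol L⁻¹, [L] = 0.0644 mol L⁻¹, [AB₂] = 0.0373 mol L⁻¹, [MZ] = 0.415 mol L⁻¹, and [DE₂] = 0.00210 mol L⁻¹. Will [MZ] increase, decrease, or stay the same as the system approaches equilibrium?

decrease

(PQ₂ is a pure solid — omitted from Q_c.)
Q_c = [L]·[AB₂]·[XY₂]² / ([DE₂]²·[MZ]) = (0.0644)·(0.0373)·(7.99×10⁻⁴)² / ((0.00210)²·(0.415)) = 8.38×10⁻⁴
Q_c = 8.38×10⁻⁴ < K_c = 0.00612: net forward reaction.
MZ is a reactant, so it decreases.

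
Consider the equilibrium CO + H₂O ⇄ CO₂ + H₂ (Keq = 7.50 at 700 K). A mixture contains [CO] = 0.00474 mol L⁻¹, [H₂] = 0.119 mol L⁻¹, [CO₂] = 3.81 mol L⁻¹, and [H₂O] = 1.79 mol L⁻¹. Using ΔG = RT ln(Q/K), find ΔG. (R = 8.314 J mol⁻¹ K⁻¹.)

ΔG = 11.4 kJ/mol

Q = [CO₂]·[H₂] / ([CO]·[H₂O]) = (3.81)·(0.119) / ((0.00474)·(1.79)) = 53.4
ΔG = RT ln(Q/Keq) = (8.314 J mol⁻¹ K⁻¹)(700 K) × ln(53.4/7.50)
   = (5.820 kJ/mol)(1.963) = 11.4 kJ/mol
ΔG > 0, so the forward reaction is non-spontaneous (proceeds in reverse).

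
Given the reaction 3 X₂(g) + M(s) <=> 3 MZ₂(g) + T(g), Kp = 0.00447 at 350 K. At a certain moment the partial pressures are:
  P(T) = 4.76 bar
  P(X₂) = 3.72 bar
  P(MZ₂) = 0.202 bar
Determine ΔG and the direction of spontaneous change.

ΔG = -5.15 kJ/mol; the forward reaction is spontaneous

(M is a pure solid — omitted from Qp.)
Qp = P(MZ₂)³·P(T) / P(X₂)³ = (0.202)³·(4.76) / (3.72)³ = 7.62×10⁻⁴
ΔG = RT ln(Qp/Kp) = (8.314 J mol⁻¹ K⁻¹)(350 K) × ln(7.62×10⁻⁴/0.00447)
   = (2.910 kJ/mol)(-1.769) = -5.15 kJ/mol
ΔG < 0, so the forward reaction is spontaneous (proceeds forward).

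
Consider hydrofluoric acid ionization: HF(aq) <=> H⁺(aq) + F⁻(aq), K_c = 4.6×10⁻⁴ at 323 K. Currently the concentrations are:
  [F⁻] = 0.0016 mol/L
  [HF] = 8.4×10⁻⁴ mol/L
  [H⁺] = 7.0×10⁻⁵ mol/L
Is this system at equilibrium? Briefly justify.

no; Q < K, reaction proceeds forward

Q_c = [H⁺]·[F⁻] / [HF] = (7.0×10⁻⁵)·(0.0016) / (8.4×10⁻⁴) = 1.3×10⁻⁴
Q_c = 1.3×10⁻⁴ < K_c = 4.6×10⁻⁴: net forward reaction.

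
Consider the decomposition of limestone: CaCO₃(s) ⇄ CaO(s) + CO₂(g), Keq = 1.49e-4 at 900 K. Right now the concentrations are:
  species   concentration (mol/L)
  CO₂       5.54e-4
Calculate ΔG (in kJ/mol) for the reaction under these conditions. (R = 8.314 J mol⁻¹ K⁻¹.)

ΔG = 9.83 kJ/mol

(CaCO₃, CaO are pure solids — omitted from Q.)
Q = [CO₂] = 5.54e-4
ΔG = RT ln(Q/Keq) = (8.314 J mol⁻¹ K⁻¹)(900 K) × ln(5.54e-4/1.49e-4)
   = (7.483 kJ/mol)(1.313) = 9.83 kJ/mol
ΔG > 0, so the forward reaction is non-spontaneous (proceeds in reverse).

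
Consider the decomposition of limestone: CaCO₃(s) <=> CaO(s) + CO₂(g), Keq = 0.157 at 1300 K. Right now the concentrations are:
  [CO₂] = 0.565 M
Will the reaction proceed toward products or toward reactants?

(CaCO₃, CaO are pure solids — omitted from Q.)
Q = [CO₂] = 0.565
Q = 0.565 > Keq = 0.157, so the reverse reaction proceeds.

toward reactants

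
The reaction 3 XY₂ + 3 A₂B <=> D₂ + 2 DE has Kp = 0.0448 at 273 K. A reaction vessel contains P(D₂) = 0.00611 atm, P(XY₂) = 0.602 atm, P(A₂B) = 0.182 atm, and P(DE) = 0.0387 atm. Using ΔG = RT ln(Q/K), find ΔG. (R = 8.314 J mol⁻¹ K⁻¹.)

ΔG = -4.23 kJ/mol

Qp = P(D₂)·P(DE)² / (P(XY₂)³·P(A₂B)³) = (0.00611)·(0.0387)² / ((0.602)³·(0.182)³) = 0.00696
ΔG = RT ln(Qp/Kp) = (8.314 J mol⁻¹ K⁻¹)(273 K) × ln(0.00696/0.0448)
   = (2.270 kJ/mol)(-1.862) = -4.23 kJ/mol
ΔG < 0, so the forward reaction is spontaneous (proceeds forward).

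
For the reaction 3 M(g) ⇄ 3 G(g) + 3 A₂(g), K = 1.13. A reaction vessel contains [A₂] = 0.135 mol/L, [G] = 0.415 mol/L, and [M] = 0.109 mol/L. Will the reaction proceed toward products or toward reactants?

Q = [G]³·[A₂]³ / [M]³ = (0.415)³·(0.135)³ / (0.109)³ = 0.136
Q = 0.136 < K = 1.13, so the forward reaction proceeds.

toward products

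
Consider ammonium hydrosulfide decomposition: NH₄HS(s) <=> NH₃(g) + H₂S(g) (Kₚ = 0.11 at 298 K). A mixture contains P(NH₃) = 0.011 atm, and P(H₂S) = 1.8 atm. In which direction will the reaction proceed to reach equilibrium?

(NH₄HS is a pure solid — omitted from Qₚ.)
Qₚ = P(NH₃)·P(H₂S) = (0.011)·(1.8) = 0.020
Qₚ = 0.020 < Kₚ = 0.11, so the forward reaction proceeds.

forward (toward products)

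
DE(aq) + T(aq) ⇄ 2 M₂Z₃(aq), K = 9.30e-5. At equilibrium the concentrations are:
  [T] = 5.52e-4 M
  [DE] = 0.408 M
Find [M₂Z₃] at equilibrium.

At equilibrium, K = [M₂Z₃]² / ([DE]·[T]) = 9.30e-5.
([M₂Z₃])² / ((0.408)·(5.52e-4)) = 9.30e-5
[M₂Z₃]² = 2.09e-8 ⇒ [M₂Z₃] = 1.45e-4 M

[M₂Z₃] = 1.45e-4 M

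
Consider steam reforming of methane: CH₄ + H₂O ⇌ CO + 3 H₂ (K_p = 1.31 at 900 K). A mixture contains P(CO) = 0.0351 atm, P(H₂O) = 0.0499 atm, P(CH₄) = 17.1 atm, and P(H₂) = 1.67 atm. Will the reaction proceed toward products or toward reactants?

forward (toward products)

Q_p = P(CO)·P(H₂)³ / (P(CH₄)·P(H₂O)) = (0.0351)·(1.67)³ / ((17.1)·(0.0499)) = 0.192
Q_p = 0.192 < K_p = 1.31, so the forward reaction proceeds.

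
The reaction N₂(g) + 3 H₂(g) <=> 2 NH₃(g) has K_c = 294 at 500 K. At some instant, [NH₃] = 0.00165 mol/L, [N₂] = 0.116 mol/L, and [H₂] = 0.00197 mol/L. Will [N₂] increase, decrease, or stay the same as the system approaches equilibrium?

Q_c = [NH₃]² / ([N₂]·[H₂]³) = (0.00165)² / ((0.116)·(0.00197)³) = 3070
Q_c = 3070 > K_c = 294: net reverse reaction.
N₂ is a reactant, so it increases.

increase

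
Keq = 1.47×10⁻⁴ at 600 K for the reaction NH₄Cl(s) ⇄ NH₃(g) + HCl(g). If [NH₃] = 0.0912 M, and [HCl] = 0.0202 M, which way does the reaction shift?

(NH₄Cl is a pure solid — omitted from Q.)
Q = [NH₃]·[HCl] = (0.0912)·(0.0202) = 0.00184
Q = 0.00184 > Keq = 1.47×10⁻⁴, so the reverse reaction proceeds.

toward reactants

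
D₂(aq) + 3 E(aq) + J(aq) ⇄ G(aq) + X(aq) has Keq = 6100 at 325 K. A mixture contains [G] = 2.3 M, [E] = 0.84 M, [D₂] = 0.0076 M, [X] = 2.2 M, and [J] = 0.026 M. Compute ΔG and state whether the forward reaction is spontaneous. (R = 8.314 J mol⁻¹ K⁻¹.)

ΔG = 5.29 kJ/mol; the forward reaction is non-spontaneous

Q = [G]·[X] / ([D₂]·[E]³·[J]) = (2.3)·(2.2) / ((0.0076)·(0.84)³·(0.026)) = 43200
ΔG = RT ln(Q/Keq) = (8.314 J mol⁻¹ K⁻¹)(325 K) × ln(43200/6100)
   = (2.702 kJ/mol)(1.958) = 5.29 kJ/mol
ΔG > 0, so the forward reaction is non-spontaneous (proceeds in reverse).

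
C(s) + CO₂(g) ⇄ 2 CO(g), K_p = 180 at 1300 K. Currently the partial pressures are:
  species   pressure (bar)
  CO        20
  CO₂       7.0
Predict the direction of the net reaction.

(C is a pure solid — omitted from Q_p.)
Q_p = P(CO)² / P(CO₂) = (20)² / (7.0) = 57
Q_p = 57 < K_p = 180, so the forward reaction proceeds.

toward products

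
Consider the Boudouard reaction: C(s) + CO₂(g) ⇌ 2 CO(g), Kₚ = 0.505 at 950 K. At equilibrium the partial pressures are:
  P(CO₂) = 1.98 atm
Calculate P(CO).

(C is a pure solid — omitted from Kₚ.)
At equilibrium, Kₚ = P(CO)² / P(CO₂) = 0.505.
(P(CO))² / (1.98) = 0.505
P(CO)² = 1.00 ⇒ P(CO) = 1.00 atm

P(CO) = 1.00 atm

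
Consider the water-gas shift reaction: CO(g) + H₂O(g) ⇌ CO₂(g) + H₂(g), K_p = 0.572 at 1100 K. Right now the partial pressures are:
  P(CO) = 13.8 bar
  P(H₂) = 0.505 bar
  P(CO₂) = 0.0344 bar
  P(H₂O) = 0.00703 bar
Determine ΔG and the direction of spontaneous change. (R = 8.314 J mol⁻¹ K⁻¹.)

ΔG = -10.6 kJ/mol; the forward reaction is spontaneous

Q_p = P(CO₂)·P(H₂) / (P(CO)·P(H₂O)) = (0.0344)·(0.505) / ((13.8)·(0.00703)) = 0.179
ΔG = RT ln(Q_p/K_p) = (8.314 J mol⁻¹ K⁻¹)(1100 K) × ln(0.179/0.572)
   = (9.145 kJ/mol)(-1.162) = -10.6 kJ/mol
ΔG < 0, so the forward reaction is spontaneous (proceeds forward).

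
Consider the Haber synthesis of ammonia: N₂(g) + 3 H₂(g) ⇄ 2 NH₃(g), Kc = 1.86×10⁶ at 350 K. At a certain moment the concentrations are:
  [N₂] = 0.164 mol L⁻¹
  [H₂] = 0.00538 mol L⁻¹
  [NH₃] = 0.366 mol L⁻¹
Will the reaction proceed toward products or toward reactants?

Qc = [NH₃]² / ([N₂]·[H₂]³) = (0.366)² / ((0.164)·(0.00538)³) = 5.25×10⁶
Qc = 5.25×10⁶ > Kc = 1.86×10⁶, so the reverse reaction proceeds.

reverse (toward reactants)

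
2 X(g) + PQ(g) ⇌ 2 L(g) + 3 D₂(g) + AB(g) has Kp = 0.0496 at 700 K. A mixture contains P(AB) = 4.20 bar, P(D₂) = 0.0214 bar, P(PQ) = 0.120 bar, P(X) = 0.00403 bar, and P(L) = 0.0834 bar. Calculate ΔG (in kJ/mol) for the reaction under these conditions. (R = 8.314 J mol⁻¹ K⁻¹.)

ΔG = 6.32 kJ/mol

Qp = P(L)²·P(D₂)³·P(AB) / (P(X)²·P(PQ)) = (0.0834)²·(0.0214)³·(4.20) / ((0.00403)²·(0.120)) = 0.147
ΔG = RT ln(Qp/Kp) = (8.314 J mol⁻¹ K⁻¹)(700 K) × ln(0.147/0.0496)
   = (5.820 kJ/mol)(1.086) = 6.32 kJ/mol
ΔG > 0, so the forward reaction is non-spontaneous (proceeds in reverse).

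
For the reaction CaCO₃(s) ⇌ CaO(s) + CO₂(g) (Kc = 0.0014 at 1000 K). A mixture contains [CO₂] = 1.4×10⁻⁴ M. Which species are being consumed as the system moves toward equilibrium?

CaCO₃ (reactants)

(CaCO₃, CaO are pure solids — omitted from Qc.)
Qc = [CO₂] = 1.4×10⁻⁴
Qc = 1.4×10⁻⁴ < Kc = 0.0014: net forward reaction.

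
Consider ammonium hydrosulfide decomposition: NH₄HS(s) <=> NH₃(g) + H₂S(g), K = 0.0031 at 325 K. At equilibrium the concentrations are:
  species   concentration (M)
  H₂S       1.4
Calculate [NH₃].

[NH₃] = 0.0022 M

(NH₄HS is a pure solid — omitted from K.)
At equilibrium, K = [NH₃]·[H₂S] = 0.0031.
([NH₃])·(1.4) = 0.0031
[NH₃] = 0.00221 = 0.0022 M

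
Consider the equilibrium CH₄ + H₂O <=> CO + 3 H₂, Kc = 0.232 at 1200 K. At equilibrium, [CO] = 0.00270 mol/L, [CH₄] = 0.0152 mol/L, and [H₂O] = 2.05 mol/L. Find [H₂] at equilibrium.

[H₂] = 1.39 mol/L

At equilibrium, Kc = [CO]·[H₂]³ / ([CH₄]·[H₂O]) = 0.232.
(0.00270)·([H₂])³ / ((0.0152)·(2.05)) = 0.232
[H₂]³ = 2.68 ⇒ [H₂] = 1.39 mol/L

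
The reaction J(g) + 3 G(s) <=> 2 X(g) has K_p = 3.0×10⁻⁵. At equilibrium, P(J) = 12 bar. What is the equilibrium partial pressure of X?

P(X) = 0.019 bar

(G is a pure solid — omitted from K_p.)
At equilibrium, K_p = P(X)² / P(J) = 3.0×10⁻⁵.
(P(X))² / (12) = 3.0×10⁻⁵
P(X)² = 3.60×10⁻⁴ ⇒ P(X) = 0.019 bar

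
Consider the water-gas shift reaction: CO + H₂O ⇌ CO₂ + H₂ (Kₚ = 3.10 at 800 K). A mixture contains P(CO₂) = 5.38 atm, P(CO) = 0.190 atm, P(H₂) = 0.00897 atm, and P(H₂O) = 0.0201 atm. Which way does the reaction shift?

Qₚ = P(CO₂)·P(H₂) / (P(CO)·P(H₂O)) = (5.38)·(0.00897) / ((0.190)·(0.0201)) = 12.6
Qₚ = 12.6 > Kₚ = 3.10, so the reverse reaction proceeds.

in the reverse direction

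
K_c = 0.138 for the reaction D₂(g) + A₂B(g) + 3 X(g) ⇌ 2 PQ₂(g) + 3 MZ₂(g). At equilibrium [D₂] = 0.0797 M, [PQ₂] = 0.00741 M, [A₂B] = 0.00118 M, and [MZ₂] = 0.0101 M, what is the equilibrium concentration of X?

At equilibrium, K_c = [PQ₂]²·[MZ₂]³ / ([D₂]·[A₂B]·[X]³) = 0.138.
(0.00741)²·(0.0101)³ / ((0.0797)·(0.00118)·([X])³) = 0.138
[X]³ = 4.36e-6 ⇒ [X] = 0.0163 M

[X] = 0.0163 M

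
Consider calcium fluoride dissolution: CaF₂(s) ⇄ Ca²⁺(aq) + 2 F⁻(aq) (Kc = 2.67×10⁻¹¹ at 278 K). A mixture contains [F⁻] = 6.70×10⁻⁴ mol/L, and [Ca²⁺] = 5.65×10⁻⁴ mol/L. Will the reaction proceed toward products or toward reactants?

to the left

(CaF₂ is a pure solid — omitted from Qc.)
Qc = [Ca²⁺]·[F⁻]² = (5.65×10⁻⁴)·(6.70×10⁻⁴)² = 2.54×10⁻¹⁰
Qc = 2.54×10⁻¹⁰ > Kc = 2.67×10⁻¹¹, so the reverse reaction proceeds.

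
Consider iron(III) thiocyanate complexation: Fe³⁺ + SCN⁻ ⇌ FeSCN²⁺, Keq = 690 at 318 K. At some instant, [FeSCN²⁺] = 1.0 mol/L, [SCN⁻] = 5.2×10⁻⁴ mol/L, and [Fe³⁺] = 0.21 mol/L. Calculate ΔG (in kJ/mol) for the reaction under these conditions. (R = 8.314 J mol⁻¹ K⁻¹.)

Q = [FeSCN²⁺] / ([Fe³⁺]·[SCN⁻]) = (1.0) / ((0.21)·(5.2×10⁻⁴)) = 9160
ΔG = RT ln(Q/Keq) = (8.314 J mol⁻¹ K⁻¹)(318 K) × ln(9160/690)
   = (2.644 kJ/mol)(2.586) = 6.84 kJ/mol
ΔG > 0, so the forward reaction is non-spontaneous (proceeds in reverse).

ΔG = 6.84 kJ/mol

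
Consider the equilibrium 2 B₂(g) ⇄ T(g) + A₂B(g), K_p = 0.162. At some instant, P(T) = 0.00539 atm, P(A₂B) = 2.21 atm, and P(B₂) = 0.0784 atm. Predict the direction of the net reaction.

Q_p = P(T)·P(A₂B) / P(B₂)² = (0.00539)·(2.21) / (0.0784)² = 1.94
Q_p = 1.94 > K_p = 0.162, so the reverse reaction proceeds.

to the left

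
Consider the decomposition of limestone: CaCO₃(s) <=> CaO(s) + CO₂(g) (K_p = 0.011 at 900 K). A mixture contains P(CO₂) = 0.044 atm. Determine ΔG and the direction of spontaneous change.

ΔG = 10.4 kJ/mol; the forward reaction is non-spontaneous

(CaCO₃, CaO are pure solids — omitted from Q_p.)
Q_p = P(CO₂) = 0.0440
ΔG = RT ln(Q_p/K_p) = (8.314 J mol⁻¹ K⁻¹)(900 K) × ln(0.0440/0.011)
   = (7.483 kJ/mol)(1.386) = 10.4 kJ/mol
ΔG > 0, so the forward reaction is non-spontaneous (proceeds in reverse).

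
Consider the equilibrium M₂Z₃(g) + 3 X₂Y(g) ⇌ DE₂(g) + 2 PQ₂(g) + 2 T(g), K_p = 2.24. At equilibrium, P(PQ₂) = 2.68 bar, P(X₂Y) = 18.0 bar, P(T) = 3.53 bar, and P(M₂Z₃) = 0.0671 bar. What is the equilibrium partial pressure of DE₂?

At equilibrium, K_p = P(DE₂)·P(PQ₂)²·P(T)² / (P(M₂Z₃)·P(X₂Y)³) = 2.24.
(P(DE₂))·(2.68)²·(3.53)² / ((0.0671)·(18.0)³) = 2.24
P(DE₂) = 9.79 bar

P(DE₂) = 9.79 bar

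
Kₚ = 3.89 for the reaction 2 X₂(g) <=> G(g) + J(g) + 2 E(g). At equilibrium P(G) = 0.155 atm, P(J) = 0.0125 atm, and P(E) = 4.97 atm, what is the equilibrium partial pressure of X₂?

At equilibrium, Kₚ = P(G)·P(J)·P(E)² / P(X₂)² = 3.89.
(0.155)·(0.0125)·(4.97)² / (P(X₂))² = 3.89
P(X₂)² = 0.0123 ⇒ P(X₂) = 0.111 atm

P(X₂) = 0.111 atm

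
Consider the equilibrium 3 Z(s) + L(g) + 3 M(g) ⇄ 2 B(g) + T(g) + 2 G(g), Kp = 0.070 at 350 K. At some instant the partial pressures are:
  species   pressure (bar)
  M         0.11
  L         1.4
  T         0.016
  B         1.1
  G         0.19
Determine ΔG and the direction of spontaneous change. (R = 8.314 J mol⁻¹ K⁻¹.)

(Z is a pure solid — omitted from Qp.)
Qp = P(B)²·P(T)·P(G)² / (P(L)·P(M)³) = (1.1)²·(0.016)·(0.19)² / ((1.4)·(0.11)³) = 0.375
ΔG = RT ln(Qp/Kp) = (8.314 J mol⁻¹ K⁻¹)(350 K) × ln(0.375/0.070)
   = (2.910 kJ/mol)(1.678) = 4.88 kJ/mol
ΔG > 0, so the forward reaction is non-spontaneous (proceeds in reverse).

ΔG = 4.88 kJ/mol; the forward reaction is non-spontaneous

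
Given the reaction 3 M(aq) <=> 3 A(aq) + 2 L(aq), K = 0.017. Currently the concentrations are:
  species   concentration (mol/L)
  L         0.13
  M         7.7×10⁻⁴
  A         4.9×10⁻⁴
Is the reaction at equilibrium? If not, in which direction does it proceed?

toward products

Q = [A]³·[L]² / [M]³ = (4.9×10⁻⁴)³·(0.13)² / (7.7×10⁻⁴)³ = 0.0044
Q = 0.0044 < K = 0.017, so the forward reaction proceeds.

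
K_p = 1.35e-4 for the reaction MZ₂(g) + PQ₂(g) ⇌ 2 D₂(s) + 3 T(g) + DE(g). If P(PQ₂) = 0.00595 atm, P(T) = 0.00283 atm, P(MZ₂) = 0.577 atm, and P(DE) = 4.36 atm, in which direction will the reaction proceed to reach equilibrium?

(D₂ is a pure solid — omitted from Q_p.)
Q_p = P(T)³·P(DE) / (P(MZ₂)·P(PQ₂)) = (0.00283)³·(4.36) / ((0.577)·(0.00595)) = 2.88e-5
Q_p = 2.88e-5 < K_p = 1.35e-4, so the forward reaction proceeds.

in the forward direction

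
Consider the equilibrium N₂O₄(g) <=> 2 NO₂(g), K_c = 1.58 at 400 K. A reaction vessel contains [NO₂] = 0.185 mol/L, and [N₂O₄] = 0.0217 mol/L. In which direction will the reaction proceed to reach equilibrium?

at equilibrium

Q_c = [NO₂]² / [N₂O₄] = (0.185)² / (0.0217) = 1.58
Q_c = 1.58 = K_c, so the system is already at equilibrium.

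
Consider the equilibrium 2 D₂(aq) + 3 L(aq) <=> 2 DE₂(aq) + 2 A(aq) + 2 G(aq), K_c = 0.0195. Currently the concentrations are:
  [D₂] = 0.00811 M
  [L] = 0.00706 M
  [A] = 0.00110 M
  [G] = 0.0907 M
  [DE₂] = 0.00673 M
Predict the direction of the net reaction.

neither direction; the system is at equilibrium

Q_c = [DE₂]²·[A]²·[G]² / ([D₂]²·[L]³) = (0.00673)²·(0.00110)²·(0.0907)² / ((0.00811)²·(0.00706)³) = 0.0195
Q_c = 0.0195 = K_c, so the system is already at equilibrium.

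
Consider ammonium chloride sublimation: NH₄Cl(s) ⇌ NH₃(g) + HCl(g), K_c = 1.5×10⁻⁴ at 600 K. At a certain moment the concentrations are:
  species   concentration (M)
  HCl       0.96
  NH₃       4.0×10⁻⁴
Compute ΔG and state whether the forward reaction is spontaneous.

ΔG = 4.69 kJ/mol; the forward reaction is non-spontaneous

(NH₄Cl is a pure solid — omitted from Q_c.)
Q_c = [NH₃]·[HCl] = (4.0×10⁻⁴)·(0.96) = 3.84×10⁻⁴
ΔG = RT ln(Q_c/K_c) = (8.314 J mol⁻¹ K⁻¹)(600 K) × ln(3.84×10⁻⁴/1.5×10⁻⁴)
   = (4.988 kJ/mol)(0.9400) = 4.69 kJ/mol
ΔG > 0, so the forward reaction is non-spontaneous (proceeds in reverse).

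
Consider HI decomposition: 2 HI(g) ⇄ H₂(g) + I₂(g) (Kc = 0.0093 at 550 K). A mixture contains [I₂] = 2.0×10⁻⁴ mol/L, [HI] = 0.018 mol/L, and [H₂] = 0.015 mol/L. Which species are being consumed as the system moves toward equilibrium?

none (at equilibrium)

Qc = [H₂]·[I₂] / [HI]² = (0.015)·(2.0×10⁻⁴) / (0.018)² = 0.0093
Qc = 0.0093 = Kc; the system is at equilibrium.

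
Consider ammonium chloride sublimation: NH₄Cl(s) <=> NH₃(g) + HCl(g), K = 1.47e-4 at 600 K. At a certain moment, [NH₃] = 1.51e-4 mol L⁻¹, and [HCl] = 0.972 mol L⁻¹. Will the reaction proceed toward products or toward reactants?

at equilibrium

(NH₄Cl is a pure solid — omitted from Q.)
Q = [NH₃]·[HCl] = (1.51e-4)·(0.972) = 1.47e-4
Q = 1.47e-4 = K, so the system is already at equilibrium.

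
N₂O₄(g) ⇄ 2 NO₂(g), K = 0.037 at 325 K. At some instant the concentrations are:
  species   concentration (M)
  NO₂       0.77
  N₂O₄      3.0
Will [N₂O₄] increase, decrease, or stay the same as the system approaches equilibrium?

increase

Q = [NO₂]² / [N₂O₄] = (0.77)² / (3.0) = 0.20
Q = 0.20 > K = 0.037: net reverse reaction.
N₂O₄ is a reactant, so it increases.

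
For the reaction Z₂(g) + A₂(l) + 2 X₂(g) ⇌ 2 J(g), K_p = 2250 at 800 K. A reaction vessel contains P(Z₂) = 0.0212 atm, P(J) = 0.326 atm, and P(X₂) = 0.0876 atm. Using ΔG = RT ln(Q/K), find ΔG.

ΔG = -8.23 kJ/mol

(A₂ is a pure liquid — omitted from Q_p.)
Q_p = P(J)² / (P(Z₂)·P(X₂)²) = (0.326)² / ((0.0212)·(0.0876)²) = 653
ΔG = RT ln(Q_p/K_p) = (8.314 J mol⁻¹ K⁻¹)(800 K) × ln(653/2250)
   = (6.651 kJ/mol)(-1.237) = -8.23 kJ/mol
ΔG < 0, so the forward reaction is spontaneous (proceeds forward).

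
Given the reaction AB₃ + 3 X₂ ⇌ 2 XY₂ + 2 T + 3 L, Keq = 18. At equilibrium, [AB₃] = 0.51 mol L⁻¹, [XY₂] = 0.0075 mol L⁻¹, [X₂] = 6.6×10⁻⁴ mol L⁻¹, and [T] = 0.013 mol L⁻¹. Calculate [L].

[L] = 0.65 mol L⁻¹

At equilibrium, Keq = [XY₂]²·[T]²·[L]³ / ([AB₃]·[X₂]³) = 18.
(0.0075)²·(0.013)²·([L])³ / ((0.51)·(6.6×10⁻⁴)³) = 18
[L]³ = 0.278 ⇒ [L] = 0.65 mol L⁻¹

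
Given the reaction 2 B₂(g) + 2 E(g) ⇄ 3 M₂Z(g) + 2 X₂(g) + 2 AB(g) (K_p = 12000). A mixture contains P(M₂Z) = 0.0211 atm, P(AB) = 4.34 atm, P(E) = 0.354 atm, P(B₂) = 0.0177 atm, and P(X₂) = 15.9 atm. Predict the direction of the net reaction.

toward products

Q_p = P(M₂Z)³·P(X₂)²·P(AB)² / (P(B₂)²·P(E)²) = (0.0211)³·(15.9)²·(4.34)² / ((0.0177)²·(0.354)²) = 1140
Q_p = 1140 < K_p = 12000, so the forward reaction proceeds.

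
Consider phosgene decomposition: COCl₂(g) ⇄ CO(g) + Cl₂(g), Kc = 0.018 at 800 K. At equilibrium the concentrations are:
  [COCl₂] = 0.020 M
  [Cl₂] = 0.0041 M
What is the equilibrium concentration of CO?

[CO] = 0.088 M

At equilibrium, Kc = [CO]·[Cl₂] / [COCl₂] = 0.018.
([CO])·(0.0041) / (0.020) = 0.018
[CO] = 0.0878 = 0.088 M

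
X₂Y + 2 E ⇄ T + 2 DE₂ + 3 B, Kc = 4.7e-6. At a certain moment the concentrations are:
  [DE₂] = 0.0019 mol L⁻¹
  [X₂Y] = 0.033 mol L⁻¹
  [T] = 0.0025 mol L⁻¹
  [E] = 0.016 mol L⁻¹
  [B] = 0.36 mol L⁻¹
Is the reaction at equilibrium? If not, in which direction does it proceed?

Qc = [T]·[DE₂]²·[B]³ / ([X₂Y]·[E]²) = (0.0025)·(0.0019)²·(0.36)³ / ((0.033)·(0.016)²) = 5.0e-5
Qc = 5.0e-5 > Kc = 4.7e-6, so the reverse reaction proceeds.

reverse (toward reactants)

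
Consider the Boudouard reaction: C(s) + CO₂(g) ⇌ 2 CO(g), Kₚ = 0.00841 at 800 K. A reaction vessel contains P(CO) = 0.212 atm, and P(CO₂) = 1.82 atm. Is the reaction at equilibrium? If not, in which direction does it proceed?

(C is a pure solid — omitted from Qₚ.)
Qₚ = P(CO)² / P(CO₂) = (0.212)² / (1.82) = 0.0247
Qₚ = 0.0247 > Kₚ = 0.00841, so the reverse reaction proceeds.

reverse (toward reactants)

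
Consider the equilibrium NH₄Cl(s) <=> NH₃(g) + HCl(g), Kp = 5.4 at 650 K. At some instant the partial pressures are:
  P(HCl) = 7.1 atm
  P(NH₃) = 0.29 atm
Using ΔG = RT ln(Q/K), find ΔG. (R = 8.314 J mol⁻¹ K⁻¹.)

(NH₄Cl is a pure solid — omitted from Qp.)
Qp = P(NH₃)·P(HCl) = (0.29)·(7.1) = 2.06
ΔG = RT ln(Qp/Kp) = (8.314 J mol⁻¹ K⁻¹)(650 K) × ln(2.06/5.4)
   = (5.404 kJ/mol)(-0.9637) = -5.21 kJ/mol
ΔG < 0, so the forward reaction is spontaneous (proceeds forward).

ΔG = -5.21 kJ/mol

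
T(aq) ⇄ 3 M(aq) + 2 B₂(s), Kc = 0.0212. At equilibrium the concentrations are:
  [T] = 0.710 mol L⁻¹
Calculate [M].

(B₂ is a pure solid — omitted from Kc.)
At equilibrium, Kc = [M]³ / [T] = 0.0212.
([M])³ / (0.710) = 0.0212
[M]³ = 0.0151 ⇒ [M] = 0.247 mol L⁻¹

[M] = 0.247 mol L⁻¹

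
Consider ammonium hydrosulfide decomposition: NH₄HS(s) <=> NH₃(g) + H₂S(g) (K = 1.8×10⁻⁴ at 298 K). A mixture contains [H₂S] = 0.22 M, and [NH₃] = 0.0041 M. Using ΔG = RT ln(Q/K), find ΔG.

(NH₄HS is a pure solid — omitted from Q.)
Q = [NH₃]·[H₂S] = (0.0041)·(0.22) = 9.02×10⁻⁴
ΔG = RT ln(Q/K) = (8.314 J mol⁻¹ K⁻¹)(298 K) × ln(9.02×10⁻⁴/1.8×10⁻⁴)
   = (2.478 kJ/mol)(1.612) = 3.99 kJ/mol
ΔG > 0, so the forward reaction is non-spontaneous (proceeds in reverse).

ΔG = 3.99 kJ/mol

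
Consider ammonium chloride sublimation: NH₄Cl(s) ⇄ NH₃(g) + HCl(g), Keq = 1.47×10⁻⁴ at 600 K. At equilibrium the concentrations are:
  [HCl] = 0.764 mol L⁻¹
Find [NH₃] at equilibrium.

(NH₄Cl is a pure solid — omitted from Keq.)
At equilibrium, Keq = [NH₃]·[HCl] = 1.47×10⁻⁴.
([NH₃])·(0.764) = 1.47×10⁻⁴
[NH₃] = 1.92×10⁻⁴ mol L⁻¹

[NH₃] = 1.92×10⁻⁴ mol L⁻¹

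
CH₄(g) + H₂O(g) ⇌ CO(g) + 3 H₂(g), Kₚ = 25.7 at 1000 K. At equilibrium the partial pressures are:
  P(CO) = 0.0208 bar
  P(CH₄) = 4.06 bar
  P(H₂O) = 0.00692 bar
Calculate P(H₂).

At equilibrium, Kₚ = P(CO)·P(H₂)³ / (P(CH₄)·P(H₂O)) = 25.7.
(0.0208)·(P(H₂))³ / ((4.06)·(0.00692)) = 25.7
P(H₂)³ = 34.7 ⇒ P(H₂) = 3.26 bar

P(H₂) = 3.26 bar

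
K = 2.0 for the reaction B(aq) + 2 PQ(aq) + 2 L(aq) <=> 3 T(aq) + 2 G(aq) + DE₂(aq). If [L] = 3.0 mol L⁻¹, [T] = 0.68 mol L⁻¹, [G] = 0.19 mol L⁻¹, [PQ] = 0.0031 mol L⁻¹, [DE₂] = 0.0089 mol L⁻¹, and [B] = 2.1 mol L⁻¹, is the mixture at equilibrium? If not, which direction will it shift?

Q = [T]³·[G]²·[DE₂] / ([B]·[PQ]²·[L]²) = (0.68)³·(0.19)²·(0.0089) / ((2.1)·(0.0031)²·(3.0)²) = 0.56
Q = 0.56 < K = 2.0: net forward reaction.

no; Q < K, reaction proceeds forward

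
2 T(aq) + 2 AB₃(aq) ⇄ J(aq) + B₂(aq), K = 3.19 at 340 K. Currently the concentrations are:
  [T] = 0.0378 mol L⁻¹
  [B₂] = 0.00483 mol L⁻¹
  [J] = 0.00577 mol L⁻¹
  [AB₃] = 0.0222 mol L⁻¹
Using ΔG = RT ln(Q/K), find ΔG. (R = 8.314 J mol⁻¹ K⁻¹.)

Q = [J]·[B₂] / ([T]²·[AB₃]²) = (0.00577)·(0.00483) / ((0.0378)²·(0.0222)²) = 39.6
ΔG = RT ln(Q/K) = (8.314 J mol⁻¹ K⁻¹)(340 K) × ln(39.6/3.19)
   = (2.827 kJ/mol)(2.519) = 7.12 kJ/mol
ΔG > 0, so the forward reaction is non-spontaneous (proceeds in reverse).

ΔG = 7.12 kJ/mol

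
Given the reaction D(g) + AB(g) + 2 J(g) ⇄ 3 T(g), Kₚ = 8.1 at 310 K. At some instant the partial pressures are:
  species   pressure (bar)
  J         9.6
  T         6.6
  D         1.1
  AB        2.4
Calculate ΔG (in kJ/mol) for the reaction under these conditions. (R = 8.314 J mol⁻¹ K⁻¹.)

Qₚ = P(T)³ / (P(D)·P(AB)·P(J)²) = (6.6)³ / ((1.1)·(2.4)·(9.6)²) = 1.18
ΔG = RT ln(Qₚ/Kₚ) = (8.314 J mol⁻¹ K⁻¹)(310 K) × ln(1.18/8.1)
   = (2.577 kJ/mol)(-1.926) = -4.96 kJ/mol
ΔG < 0, so the forward reaction is spontaneous (proceeds forward).

ΔG = -4.96 kJ/mol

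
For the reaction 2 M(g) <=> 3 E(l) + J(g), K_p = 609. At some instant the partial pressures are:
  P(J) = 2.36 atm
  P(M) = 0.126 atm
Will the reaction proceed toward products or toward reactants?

to the right

(E is a pure liquid — omitted from Q_p.)
Q_p = P(J) / P(M)² = (2.36) / (0.126)² = 149
Q_p = 149 < K_p = 609, so the forward reaction proceeds.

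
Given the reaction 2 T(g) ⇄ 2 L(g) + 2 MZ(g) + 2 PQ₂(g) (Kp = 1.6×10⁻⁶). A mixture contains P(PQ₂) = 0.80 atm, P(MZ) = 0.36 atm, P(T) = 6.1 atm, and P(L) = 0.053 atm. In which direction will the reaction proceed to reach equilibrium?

Qp = P(L)²·P(MZ)²·P(PQ₂)² / P(T)² = (0.053)²·(0.36)²·(0.80)² / (6.1)² = 6.3×10⁻⁶
Qp = 6.3×10⁻⁶ > Kp = 1.6×10⁻⁶, so the reverse reaction proceeds.

toward reactants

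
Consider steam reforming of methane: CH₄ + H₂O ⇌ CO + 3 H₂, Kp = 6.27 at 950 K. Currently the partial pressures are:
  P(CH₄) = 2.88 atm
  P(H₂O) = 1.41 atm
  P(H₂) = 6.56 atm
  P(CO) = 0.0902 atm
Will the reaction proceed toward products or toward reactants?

Qp = P(CO)·P(H₂)³ / (P(CH₄)·P(H₂O)) = (0.0902)·(6.56)³ / ((2.88)·(1.41)) = 6.27
Qp = 6.27 = Kp, so the system is already at equilibrium.

at equilibrium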